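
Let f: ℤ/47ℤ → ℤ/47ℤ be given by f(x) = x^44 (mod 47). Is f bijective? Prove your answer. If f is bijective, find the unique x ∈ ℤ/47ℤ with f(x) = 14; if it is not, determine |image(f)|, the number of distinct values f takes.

24

f(23): Repeated squaring mod 47: 23^1 ≡ 23, 23^2 ≡ 23² = 529 ≡ 12, 23^4 ≡ 12² = 144 ≡ 3, 23^8 ≡ 3² = 9, 23^16 ≡ 9² = 81 ≡ 34, 23^32 ≡ 34² = 1156 ≡ 28. Since 44 = 32 + 8 + 4, 23^44 ≡ 28·9·3: 28·9 = 252 ≡ 17, then 17·3 = 51 ≡ 4. So 23^44 ≡ 4 (mod 47).
f(24): Repeated squaring mod 47: 24^1 ≡ 24, 24^2 ≡ 24² = 576 ≡ 12, 24^4 ≡ 12² = 144 ≡ 3, 24^8 ≡ 3² = 9, 24^16 ≡ 9² = 81 ≡ 34, 24^32 ≡ 34² = 1156 ≡ 28. Since 44 = 32 + 8 + 4, 24^44 ≡ 28·9·3: 28·9 = 252 ≡ 17, then 17·3 = 51 ≡ 4. So 24^44 ≡ 4 (mod 47).
So f(23) = f(24) = 4 while 23 ≠ 24, thus f is not injective, hence not bijective.
Since f is not bijective, we determine |image(f)|. Computing x^44 mod 47 for each x (by repeated squaring, reducing mod 47 at every step), the values f(0), f(1), …, f(46) are: 0, 1, 12, 21, 3, 32, 17, 24, 36, 18, 8, 7, 16, 42, 6, 14, 9, 27, 28, 25, 2, 34, 37, 4, 4, 37, 34, 2, 25, 28, 27, 9, 14, 6, 42, 16, 7, 8, 18, 36, 24, 17, 32, 3, 21, 12, 1.
The distinct values are {0, 1, 2, 3, 4, 6, 7, 8, 9, 12, 14, 16, 17, 18, 21, 24, 25, 27, 28, 32, 34, 36, 37, 42}; there are 24 of them.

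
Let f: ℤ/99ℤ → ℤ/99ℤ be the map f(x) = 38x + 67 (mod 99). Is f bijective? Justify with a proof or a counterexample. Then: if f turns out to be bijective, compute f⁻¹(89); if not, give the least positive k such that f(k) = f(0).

11

Suppose f(a) = f(b) in ℤ/99ℤ. Then 38a + 67 ≡ 38b + 67 (mod 99), hence 38(a − b) ≡ 0 (mod 99).
Since gcd(38, 99) = 1, 38 is invertible modulo 99, therefore a − b ≡ 0 (mod 99), i.e. a = b.
We now compute 38⁻¹ mod 99 explicitly. Euclid's algorithm: 99 = 2·38 + 23, 38 = 1·23 + 15, 23 = 1·15 + 8, 15 = 1·8 + 7, 8 = 1·7 + 1; back-substituting gives 1 = 86·38 − 33·99, so 38⁻¹ ≡ 86 (mod 99).
For any y ∈ ℤ/99ℤ, x = 86(y − 67) mod 99 satisfies f(x) = 38·86(y − 67) + 67 ≡ y (since 38·86 ≡ 1 mod 99). So every y has a preimage.
Therefore f is bijective.
Since f is bijective, we compute f⁻¹(89): solve 38x + 67 ≡ 89 (mod 99), i.e. 38x ≡ 22 (mod 99).
Multiplying by 38⁻¹ = 86 gives x ≡ 86·22 = 1892 = 19·99 + 11 ≡ 11 (mod 99).
Check: f(11) = 38·11 + 67 = 485 = 4·99 + 89 ≡ 89 (mod 99).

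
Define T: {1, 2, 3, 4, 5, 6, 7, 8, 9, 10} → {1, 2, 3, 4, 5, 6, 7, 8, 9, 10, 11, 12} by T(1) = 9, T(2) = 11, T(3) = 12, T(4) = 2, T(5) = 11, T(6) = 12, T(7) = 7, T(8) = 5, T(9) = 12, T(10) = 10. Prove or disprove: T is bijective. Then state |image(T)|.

T(2) = 11 = T(5) with 2 ≠ 5, so T is not injective, hence not bijective.
The image of T is {2, 5, 7, 9, 10, 11, 12}, which has 7 elements.

7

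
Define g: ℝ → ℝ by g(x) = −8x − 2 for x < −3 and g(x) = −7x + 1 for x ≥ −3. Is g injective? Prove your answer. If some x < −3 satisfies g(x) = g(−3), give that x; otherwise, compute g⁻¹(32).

-17/4

Both pieces are strictly decreasing (slopes −8 and −7), so each is injective on its own interval.
The left piece maps (−∞, −3) onto (22, ∞); the right piece maps [−3, ∞) onto (−∞, 22].
These images are disjoint, so no value is attained by both pieces. So g is injective.
Because the two images are disjoint, no x < −3 has g(x) = g(−3), so we compute g⁻¹(32): 32 lies in (22, ∞), so solve −8x − 2 = 32: x = (32 + 2)/(−8) = −17/4.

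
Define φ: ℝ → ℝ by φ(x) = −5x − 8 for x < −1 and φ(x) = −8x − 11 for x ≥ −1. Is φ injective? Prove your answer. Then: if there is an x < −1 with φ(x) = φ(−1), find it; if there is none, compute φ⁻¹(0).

Both pieces are strictly decreasing (slopes −5 and −8), so each is injective on its own interval.
The left piece maps (−∞, −1) onto (−3, ∞); the right piece maps [−1, ∞) onto (−∞, −3].
These images are disjoint, so no value is attained by both pieces. Thus φ is injective.
Because the two images are disjoint, no x < −1 has φ(x) = φ(−1), so we compute φ⁻¹(0): 0 lies in (−3, ∞), so solve −5x − 8 = 0: x = (0 + 8)/(−5) = −8/5.

-8/5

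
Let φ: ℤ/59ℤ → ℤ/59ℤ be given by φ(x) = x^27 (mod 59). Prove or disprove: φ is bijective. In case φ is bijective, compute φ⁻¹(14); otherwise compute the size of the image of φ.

32

Since 59 is prime, the nonzero elements of ℤ/59ℤ form a cyclic group of order 58.
As gcd(27, 58) = 1, raising to the 27th power is a bijection on this group: if a^27 ≡ b^27 then (ab^{−1})^27 = 1, and the only element of order dividing gcd(27, 58) = 1 is 1, so a = b.
With φ(0) = 0 this makes φ injective on all of ℤ/59ℤ, hence bijective (finite equal-size domain and codomain). In particular φ is bijective.
Since φ is bijective, we find the preimage of 14. The inverse of x ↦ x^27 on (ℤ/59ℤ)^× is x ↦ x^43, because 27·43 = 1161 = 20·58 + 1 ≡ 1 (mod 58) and x^{58} = 1 for x ≠ 0 (Fermat). So φ⁻¹(14) = 14^43 mod 59.
Repeated squaring mod 59: 14^1 ≡ 14, 14^2 ≡ 14² = 196 ≡ 19, 14^4 ≡ 19² = 361 ≡ 7, 14^8 ≡ 7² = 49, 14^16 ≡ 49² = 2401 ≡ 41, 14^32 ≡ 41² = 1681 ≡ 29. Since 43 = 32 + 8 + 2 + 1, 14^43 ≡ 29·49·19·14: 29·49 = 1421 ≡ 5, then 5·19 = 95 ≡ 36, then 36·14 = 504 ≡ 32. So 14^43 ≡ 32 (mod 59).
Hence φ⁻¹(14) = 32.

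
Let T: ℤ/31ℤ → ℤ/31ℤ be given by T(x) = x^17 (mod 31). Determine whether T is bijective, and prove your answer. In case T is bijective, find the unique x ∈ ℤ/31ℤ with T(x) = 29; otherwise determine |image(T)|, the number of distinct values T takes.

23

Since 31 is prime, the nonzero elements of ℤ/31ℤ form a cyclic group of order 30.
As gcd(17, 30) = 1, raising to the 17th power is a bijection on this group: if x_1^17 ≡ x_2^17 then (x_1x_2^{−1})^17 = 1, and the only element of order dividing gcd(17, 30) = 1 is 1, so x_1 = x_2.
With T(0) = 0 this makes T injective on all of ℤ/31ℤ, hence bijective (finite equal-size domain and codomain). In particular T is bijective.
Since T is bijective, we find the preimage of 29. The inverse of x ↦ x^17 on (ℤ/31ℤ)^× is x ↦ x^23, because 17·23 = 391 = 13·30 + 1 ≡ 1 (mod 30) and x^{30} = 1 for x ≠ 0 (Fermat). So T⁻¹(29) = 29^23 mod 31.
Repeated squaring mod 31: 29^1 ≡ 29, 29^2 ≡ 29² = 841 ≡ 4, 29^4 ≡ 4² = 16, 29^8 ≡ 16² = 256 ≡ 8, 29^16 ≡ 8² = 64 ≡ 2. Since 23 = 16 + 4 + 2 + 1, 29^23 ≡ 2·16·4·29: 2·16 = 32 ≡ 1, then 1·4 = 4, then 4·29 = 116 ≡ 23. So 29^23 ≡ 23 (mod 31).
Hence T⁻¹(29) = 23.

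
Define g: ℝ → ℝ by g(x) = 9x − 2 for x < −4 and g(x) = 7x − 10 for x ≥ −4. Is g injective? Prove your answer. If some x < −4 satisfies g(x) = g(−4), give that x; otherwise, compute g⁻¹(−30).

Both pieces are strictly increasing (slopes 9 and 7), so each is injective on its own interval.
The left piece maps (−∞, −4) onto (−∞, −38); the right piece maps [−4, ∞) onto [−38, ∞).
These images are disjoint, so no value is attained by both pieces. Therefore g is injective.
Because the two images are disjoint, no x < −4 has g(x) = g(−4), so we compute g⁻¹(−30): −30 lies in [−38, ∞), so solve 7x − 10 = −30: x = (−30 + 10)/7 = −20/7.

-20/7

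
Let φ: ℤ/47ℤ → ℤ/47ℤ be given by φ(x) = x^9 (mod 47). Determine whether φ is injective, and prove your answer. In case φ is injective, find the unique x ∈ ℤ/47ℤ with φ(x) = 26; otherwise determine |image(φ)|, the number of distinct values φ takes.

Since 47 is prime, the nonzero elements of ℤ/47ℤ form a cyclic group of order 46.
As gcd(9, 46) = 1, raising to the 9th power is a bijection on this group: if x_1^9 ≡ x_2^9 then (x_1x_2^{−1})^9 = 1, and the only element of order dividing gcd(9, 46) = 1 is 1, so x_1 = x_2.
With φ(0) = 0 this makes φ injective on all of ℤ/47ℤ, hence bijective (finite equal-size domain and codomain). In particular φ is injective.
Since φ is injective, we find the preimage of 26. The inverse of x ↦ x^9 on (ℤ/47ℤ)^× is x ↦ x^41, because 9·41 = 369 = 8·46 + 1 ≡ 1 (mod 46) and x^{46} = 1 for x ≠ 0 (Fermat). So φ⁻¹(26) = 26^41 mod 47.
Repeated squaring mod 47: 26^1 ≡ 26, 26^2 ≡ 26² = 676 ≡ 18, 26^4 ≡ 18² = 324 ≡ 42, 26^8 ≡ 42² = 1764 ≡ 25, 26^16 ≡ 25² = 625 ≡ 14, 26^32 ≡ 14² = 196 ≡ 8. Since 41 = 32 + 8 + 1, 26^41 ≡ 8·25·26: 8·25 = 200 ≡ 12, then 12·26 = 312 ≡ 30. So 26^41 ≡ 30 (mod 47).
Hence φ⁻¹(26) = 30.

30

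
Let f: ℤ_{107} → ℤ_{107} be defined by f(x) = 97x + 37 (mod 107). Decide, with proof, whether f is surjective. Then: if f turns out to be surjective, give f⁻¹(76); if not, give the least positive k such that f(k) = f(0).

71

Recall: f is surjective if every y in the codomain equals f(x) for some x in the domain.
Since gcd(97, 107) = 1, 97 is invertible modulo 107. Euclid's algorithm: 107 = 1·97 + 10, 97 = 9·10 + 7, 10 = 1·7 + 3, 7 = 2·3 + 1; back-substituting gives 1 = 32·97 − 29·107, so 97⁻¹ ≡ 32 (mod 107).
Then y ↦ 32(y − 37) is a two-sided inverse to f, so every y ∈ ℤ_{107} has a preimage.
So f is surjective.
Since f is surjective, we compute f⁻¹(76): solve 97x + 37 ≡ 76 (mod 107), i.e. 97x ≡ 39 (mod 107).
Multiplying by 97⁻¹ = 32 gives x ≡ 32·39 = 1248 = 11·107 + 71 ≡ 71 (mod 107).
Check: f(71) = 97·71 + 37 = 6924 = 64·107 + 76 ≡ 76 (mod 107).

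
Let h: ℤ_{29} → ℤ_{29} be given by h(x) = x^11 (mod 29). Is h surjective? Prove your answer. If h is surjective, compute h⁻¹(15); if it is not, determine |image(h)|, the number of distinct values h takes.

Since 29 is prime, the nonzero elements of ℤ_{29} form a cyclic group of order 28.
As gcd(11, 28) = 1, raising to the 11th power is a bijection on this group: if u^11 ≡ v^11 then (uv^{−1})^11 = 1, and the only element of order dividing gcd(11, 28) = 1 is 1, so u = v.
With h(0) = 0 this makes h injective on all of ℤ_{29}, hence bijective (finite equal-size domain and codomain). In particular h is surjective.
Since h is surjective, we find the preimage of 15. The inverse of x ↦ x^11 on (ℤ_{29})^× is x ↦ x^23, because 11·23 = 253 = 9·28 + 1 ≡ 1 (mod 28) and x^{28} = 1 for x ≠ 0 (Fermat). So h⁻¹(15) = 15^23 mod 29.
Repeated squaring mod 29: 15^1 ≡ 15, 15^2 ≡ 15² = 225 ≡ 22, 15^4 ≡ 22² = 484 ≡ 20, 15^8 ≡ 20² = 400 ≡ 23, 15^16 ≡ 23² = 529 ≡ 7. Since 23 = 16 + 4 + 2 + 1, 15^23 ≡ 7·20·22·15: 7·20 = 140 ≡ 24, then 24·22 = 528 ≡ 6, then 6·15 = 90 ≡ 3. So 15^23 ≡ 3 (mod 29).
Hence h⁻¹(15) = 3.

3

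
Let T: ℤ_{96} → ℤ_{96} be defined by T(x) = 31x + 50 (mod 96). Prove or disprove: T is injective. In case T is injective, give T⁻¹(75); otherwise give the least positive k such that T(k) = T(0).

7

By definition, T is injective if T(x_1) = T(x_2) implies x_1 = x_2.
If T(x_1) = T(x_2), then 31x_1 ≡ 31x_2 (mod 96). Because gcd(31, 96) = 1, we may cancel 31 to get x_1 ≡ x_2 (mod 96).
Hence T is injective.
We now compute 31⁻¹ mod 96 explicitly. Euclid's algorithm: 96 = 3·31 + 3, 31 = 10·3 + 1; back-substituting gives 1 = 31·31 − 10·96, so 31⁻¹ ≡ 31 (mod 96).
Since T is injective, we find T⁻¹(75): we need 31x ≡ 75 − 50 ≡ 25 (mod 96). Using 31⁻¹ = 31: x ≡ 31·25 = 775 = 8·96 + 7, so x = 7.
Check: T(7) = 31·7 + 50 = 267 = 2·96 + 75 ≡ 75 (mod 96).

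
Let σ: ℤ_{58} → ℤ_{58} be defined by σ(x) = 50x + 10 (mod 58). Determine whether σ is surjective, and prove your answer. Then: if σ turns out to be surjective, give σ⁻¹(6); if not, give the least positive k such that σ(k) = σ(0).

29

By definition, σ is surjective if every y in the codomain equals σ(x) for some x in the domain.
Since gcd(50, 58) = 2, we have 50x ≡ 0 (mod 2) for all x, so σ(x) ≡ 0 (mod 2).
But 1 ≢ 0 (mod 2), so 1 ∈ ℤ_{58} has no preimage. So σ is not surjective.
Since σ is not surjective, we find the least positive k with σ(k) = σ(0): this means 50k ≡ 0 (mod 58), i.e. 58 ∣ 50k. Since gcd(50, 58) = 2, dividing through by 2 this holds exactly when 29 ∣ 25k, and as gcd(25, 29) = 1, exactly when 29 ∣ k.
The smallest positive such k is 29.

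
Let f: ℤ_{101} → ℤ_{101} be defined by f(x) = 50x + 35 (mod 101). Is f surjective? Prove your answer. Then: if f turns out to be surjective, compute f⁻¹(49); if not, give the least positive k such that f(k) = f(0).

Since gcd(50, 101) = 1, 50 is invertible modulo 101. Euclid's algorithm: 101 = 2·50 + 1; back-substituting gives 1 = 99·50 − 49·101, so 50⁻¹ ≡ 99 (mod 101).
For any y ∈ ℤ_{101}, x = 99(y − 35) mod 101 satisfies f(x) = 50·99(y − 35) + 35 ≡ y (since 50·99 ≡ 1 mod 101). So every y has a preimage.
Therefore f is surjective.
Since f is surjective, we find f⁻¹(49): we need 50x ≡ 49 − 35 ≡ 14 (mod 101). Using 50⁻¹ = 99: x ≡ 99·14 = 1386 = 13·101 + 73, so x = 73.
Check: f(73) = 50·73 + 35 = 3685 = 36·101 + 49 ≡ 49 (mod 101).

73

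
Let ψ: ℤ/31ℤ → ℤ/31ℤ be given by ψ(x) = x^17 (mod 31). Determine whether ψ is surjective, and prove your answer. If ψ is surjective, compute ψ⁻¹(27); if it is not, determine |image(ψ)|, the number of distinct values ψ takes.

29

Since 31 is prime, the nonzero elements of ℤ/31ℤ form a cyclic group of order 30.
As gcd(17, 30) = 1, raising to the 17th power is a bijection on this group: if x_1^17 ≡ x_2^17 then (x_1x_2^{−1})^17 = 1, and the only element of order dividing gcd(17, 30) = 1 is 1, so x_1 = x_2.
With ψ(0) = 0 this makes ψ injective on all of ℤ/31ℤ, hence bijective (finite equal-size domain and codomain). In particular ψ is surjective.
Since ψ is surjective, we find the preimage of 27. The inverse of x ↦ x^17 on (ℤ/31ℤ)^× is x ↦ x^23, because 17·23 = 391 = 13·30 + 1 ≡ 1 (mod 30) and x^{30} = 1 for x ≠ 0 (Fermat). So ψ⁻¹(27) = 27^23 mod 31.
Repeated squaring mod 31: 27^1 ≡ 27, 27^2 ≡ 27² = 729 ≡ 16, 27^4 ≡ 16² = 256 ≡ 8, 27^8 ≡ 8² = 64 ≡ 2, 27^16 ≡ 2² = 4. Since 23 = 16 + 4 + 2 + 1, 27^23 ≡ 4·8·16·27: 4·8 = 32 ≡ 1, then 1·16 = 16, then 16·27 = 432 ≡ 29. So 27^23 ≡ 29 (mod 31).
Hence ψ⁻¹(27) = 29.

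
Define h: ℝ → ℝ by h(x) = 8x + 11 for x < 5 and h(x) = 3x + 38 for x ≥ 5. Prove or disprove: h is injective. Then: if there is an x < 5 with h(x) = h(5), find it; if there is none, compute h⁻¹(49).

19/4

Both pieces are strictly increasing (slopes 8 and 3), so each is injective on its own interval.
The left piece maps (−∞, 5) onto (−∞, 51); the right piece maps [5, ∞) onto [53, ∞).
These images are disjoint, so no value is attained by both pieces. Thus h is injective.
Because the two images are disjoint, no x < 5 has h(x) = h(5), so we compute h⁻¹(49): 49 lies in (−∞, 51), so solve 8x + 11 = 49: x = (49 − 11)/8 = 19/4.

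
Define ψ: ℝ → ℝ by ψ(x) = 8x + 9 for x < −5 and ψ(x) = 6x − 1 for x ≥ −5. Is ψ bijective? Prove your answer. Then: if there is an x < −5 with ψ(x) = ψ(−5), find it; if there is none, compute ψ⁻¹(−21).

-10/3

Both pieces are strictly increasing (slopes 8 and 6), so each is injective on its own interval.
The left piece maps (−∞, −5) onto (−∞, −31); the right piece maps [−5, ∞) onto [−31, ∞).
Since −31 = −31, the images partition ℝ: ψ is injective and surjective, hence bijective.
Because the two images are disjoint, no x < −5 has ψ(x) = ψ(−5), so we compute ψ⁻¹(−21): −21 lies in [−31, ∞), so solve 6x − 1 = −21: x = (−21 + 1)/6 = −10/3.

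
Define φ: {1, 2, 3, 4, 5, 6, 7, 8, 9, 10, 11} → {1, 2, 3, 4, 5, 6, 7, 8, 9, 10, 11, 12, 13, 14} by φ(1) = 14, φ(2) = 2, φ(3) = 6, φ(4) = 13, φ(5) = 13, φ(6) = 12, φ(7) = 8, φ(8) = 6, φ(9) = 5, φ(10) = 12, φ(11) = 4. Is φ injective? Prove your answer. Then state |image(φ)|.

8

φ(4) = 13 = φ(5) with 4 ≠ 5, so φ is not injective.
The image of φ is {2, 4, 5, 6, 8, 12, 13, 14}, which has 8 elements.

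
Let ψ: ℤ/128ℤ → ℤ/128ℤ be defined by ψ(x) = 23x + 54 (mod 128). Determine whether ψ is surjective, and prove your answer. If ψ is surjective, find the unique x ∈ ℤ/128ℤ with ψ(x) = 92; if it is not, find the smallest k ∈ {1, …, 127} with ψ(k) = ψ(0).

Since gcd(23, 128) = 1, 23 is invertible modulo 128. Euclid's algorithm: 128 = 5·23 + 13, 23 = 1·13 + 10, 13 = 1·10 + 3, 10 = 3·3 + 1; back-substituting gives 1 = 39·23 − 7·128, so 23⁻¹ ≡ 39 (mod 128).
Then y ↦ 39(y − 54) is a two-sided inverse to ψ, so every y ∈ ℤ/128ℤ has a preimage.
Thus ψ is surjective.
Since ψ is surjective, we find ψ⁻¹(92): we need 23x ≡ 92 − 54 ≡ 38 (mod 128). Using 23⁻¹ = 39: x ≡ 39·38 = 1482 = 11·128 + 74, so x = 74.
Check: ψ(74) = 23·74 + 54 = 1756 = 13·128 + 92 ≡ 92 (mod 128).

74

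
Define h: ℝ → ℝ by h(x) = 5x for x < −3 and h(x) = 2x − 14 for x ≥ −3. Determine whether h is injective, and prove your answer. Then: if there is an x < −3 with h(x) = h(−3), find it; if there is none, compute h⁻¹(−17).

Both pieces are strictly increasing (slopes 5 and 2), so each is injective on its own interval.
The left piece maps (−∞, −3) onto (−∞, −15); the right piece maps [−3, ∞) onto [−20, ∞).
These images overlap. In particular h(−3) = −20 (right piece), and solving 5x = −20 on the left piece gives x = −4 < −3.
So h(−4) = h(−3) with −4 ≠ −3, and h is not injective. This x = −4 is the requested value below −3.

-4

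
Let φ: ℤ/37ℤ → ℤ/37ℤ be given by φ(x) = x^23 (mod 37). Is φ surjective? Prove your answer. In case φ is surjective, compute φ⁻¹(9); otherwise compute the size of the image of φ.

Since 37 is prime, the nonzero elements of ℤ/37ℤ form a cyclic group of order 36.
As gcd(23, 36) = 1, raising to the 23rd power is a bijection on this group: if x_1^23 ≡ x_2^23 then (x_1x_2^{−1})^23 = 1, and the only element of order dividing gcd(23, 36) = 1 is 1, so x_1 = x_2.
With φ(0) = 0 this makes φ injective on all of ℤ/37ℤ, hence bijective (finite equal-size domain and codomain). In particular φ is surjective.
Since φ is surjective, we find the preimage of 9. The inverse of x ↦ x^23 on (ℤ/37ℤ)^× is x ↦ x^11, because 23·11 = 253 = 7·36 + 1 ≡ 1 (mod 36) and x^{36} = 1 for x ≠ 0 (Fermat). So φ⁻¹(9) = 9^11 mod 37.
Repeated squaring mod 37: 9^1 ≡ 9, 9^2 ≡ 9² = 81 ≡ 7, 9^4 ≡ 7² = 49 ≡ 12, 9^8 ≡ 12² = 144 ≡ 33. Since 11 = 8 + 2 + 1, 9^11 ≡ 33·7·9: 33·7 = 231 ≡ 9, then 9·9 = 81 ≡ 7. So 9^11 ≡ 7 (mod 37).
Hence φ⁻¹(9) = 7.

7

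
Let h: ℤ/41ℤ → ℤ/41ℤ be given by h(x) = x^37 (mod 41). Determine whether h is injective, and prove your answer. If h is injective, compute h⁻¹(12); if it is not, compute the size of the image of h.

Since 41 is prime, the nonzero elements of ℤ/41ℤ form a cyclic group of order 40.
As gcd(37, 40) = 1, raising to the 37th power is a bijection on this group: if u^37 ≡ v^37 then (uv^{−1})^37 = 1, and the only element of order dividing gcd(37, 40) = 1 is 1, so u = v.
With h(0) = 0 this makes h injective on all of ℤ/41ℤ, hence bijective (finite equal-size domain and codomain). In particular h is injective.
Since h is injective, we find the preimage of 12. The inverse of x ↦ x^37 on (ℤ/41ℤ)^× is x ↦ x^13, because 37·13 = 481 = 12·40 + 1 ≡ 1 (mod 40) and x^{40} = 1 for x ≠ 0 (Fermat). So h⁻¹(12) = 12^13 mod 41.
Repeated squaring mod 41: 12^1 ≡ 12, 12^2 ≡ 12² = 144 ≡ 21, 12^4 ≡ 21² = 441 ≡ 31, 12^8 ≡ 31² = 961 ≡ 18. Since 13 = 8 + 4 + 1, 12^13 ≡ 18·31·12: 18·31 = 558 ≡ 25, then 25·12 = 300 ≡ 13. So 12^13 ≡ 13 (mod 41).
Hence h⁻¹(12) = 13.

13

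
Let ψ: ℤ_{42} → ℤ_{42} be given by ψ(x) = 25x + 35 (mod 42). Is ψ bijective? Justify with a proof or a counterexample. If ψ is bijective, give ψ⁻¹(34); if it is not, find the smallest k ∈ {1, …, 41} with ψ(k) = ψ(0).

5

If ψ(s) = ψ(t), then 25s ≡ 25t (mod 42). Because gcd(25, 42) = 1, we may cancel 25 to get s ≡ t (mod 42).
We now compute 25⁻¹ mod 42 explicitly. Euclid's algorithm: 42 = 1·25 + 17, 25 = 1·17 + 8, 17 = 2·8 + 1; back-substituting gives 1 = 37·25 − 22·42, so 25⁻¹ ≡ 37 (mod 42).
For any y ∈ ℤ_{42}, x = 37(y − 35) mod 42 satisfies ψ(x) = 25·37(y − 35) + 35 ≡ y (since 25·37 ≡ 1 mod 42). So every y has a preimage.
So ψ is bijective.
Since ψ is bijective, we compute ψ⁻¹(34): solve 25x + 35 ≡ 34 (mod 42), i.e. 25x ≡ 41 (mod 42).
Multiplying by 25⁻¹ = 37 gives x ≡ 37·41 = 1517 = 36·42 + 5 ≡ 5 (mod 42).
Check: ψ(5) = 25·5 + 35 = 160 = 3·42 + 34 ≡ 34 (mod 42).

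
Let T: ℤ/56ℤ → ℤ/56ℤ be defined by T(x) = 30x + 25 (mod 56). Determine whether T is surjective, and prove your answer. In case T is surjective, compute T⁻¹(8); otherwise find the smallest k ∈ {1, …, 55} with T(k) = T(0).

Recall: T is surjective if every y in the codomain equals T(x) for some x in the domain.
Since gcd(30, 56) = 2, we have 30x ≡ 0 (mod 2) for all x, so T(x) ≡ 1 (mod 2).
But 0 ≢ 1 (mod 2), so 0 ∈ ℤ/56ℤ has no preimage. So T is not surjective.
Since T is not surjective, we find the least positive k with T(k) = T(0): this means 30k ≡ 0 (mod 56), i.e. 56 ∣ 30k. Since gcd(30, 56) = 2, dividing through by 2 this holds exactly when 28 ∣ 15k, and as gcd(15, 28) = 1, exactly when 28 ∣ k.
The smallest positive such k is 28.

28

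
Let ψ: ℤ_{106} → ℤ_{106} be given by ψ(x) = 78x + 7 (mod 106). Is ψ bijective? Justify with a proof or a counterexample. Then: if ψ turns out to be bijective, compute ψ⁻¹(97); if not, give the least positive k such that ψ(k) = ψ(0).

53

We have gcd(78, 106) = 2 > 1. Taking u = 0 and v = 53: ψ(0) = 7 and ψ(53) = 78·53 + 7 = 4141 ≡ 7 (mod 106).
So ψ(0) = ψ(53) while 0 ≠ 53, so ψ is not injective, hence not bijective.
Since ψ is not bijective, we find the least positive k with ψ(k) = ψ(0): this means 78k ≡ 0 (mod 106), i.e. 106 ∣ 78k. Since gcd(78, 106) = 2, dividing through by 2 this holds exactly when 53 ∣ 39k, and as gcd(39, 53) = 1, exactly when 53 ∣ k.
The smallest positive such k is 53.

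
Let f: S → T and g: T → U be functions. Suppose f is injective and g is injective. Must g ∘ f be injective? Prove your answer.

injective

Suppose (g ∘ f)(u) = (g ∘ f)(v), i.e. g(f(u)) = g(f(v)).
Since g is injective, f(u) = f(v). Since f is injective, u = v. Thus g ∘ f is injective.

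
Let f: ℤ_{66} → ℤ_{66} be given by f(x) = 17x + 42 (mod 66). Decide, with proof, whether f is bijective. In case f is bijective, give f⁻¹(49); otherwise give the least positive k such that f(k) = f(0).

47

Recall: f is injective if f(a) = f(b) implies a = b.
If f(a) = f(b), then 17a ≡ 17b (mod 66). Because gcd(17, 66) = 1, we may cancel 17 to get a ≡ b (mod 66).
We now compute 17⁻¹ mod 66 explicitly. Euclid's algorithm: 66 = 3·17 + 15, 17 = 1·15 + 2, 15 = 7·2 + 1; back-substituting gives 1 = 35·17 − 9·66, so 17⁻¹ ≡ 35 (mod 66).
For any y ∈ ℤ_{66}, x = 35(y − 42) mod 66 satisfies f(x) = 17·35(y − 42) + 42 ≡ y (since 17·35 ≡ 1 mod 66). So every y has a preimage.
Therefore f is bijective.
Since f is bijective, we find f⁻¹(49): we need 17x ≡ 49 − 42 ≡ 7 (mod 66). Using 17⁻¹ = 35: x ≡ 35·7 = 245 = 3·66 + 47, so x = 47.
Check: f(47) = 17·47 + 42 = 841 = 12·66 + 49 ≡ 49 (mod 66).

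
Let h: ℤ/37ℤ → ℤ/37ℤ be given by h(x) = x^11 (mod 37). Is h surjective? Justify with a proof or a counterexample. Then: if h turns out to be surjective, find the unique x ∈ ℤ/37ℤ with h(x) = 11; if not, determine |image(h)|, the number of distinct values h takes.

27

Since 37 is prime, the nonzero elements of ℤ/37ℤ form a cyclic group of order 36.
As gcd(11, 36) = 1, raising to the 11th power is a bijection on this group: if s^11 ≡ t^11 then (st^{−1})^11 = 1, and the only element of order dividing gcd(11, 36) = 1 is 1, so s = t.
With h(0) = 0 this makes h injective on all of ℤ/37ℤ, hence bijective (finite equal-size domain and codomain). In particular h is surjective.
Since h is surjective, we find the preimage of 11. The inverse of x ↦ x^11 on (ℤ/37ℤ)^× is x ↦ x^23, because 11·23 = 253 = 7·36 + 1 ≡ 1 (mod 36) and x^{36} = 1 for x ≠ 0 (Fermat). So h⁻¹(11) = 11^23 mod 37.
Repeated squaring mod 37: 11^1 ≡ 11, 11^2 ≡ 11² = 121 ≡ 10, 11^4 ≡ 10² = 100 ≡ 26, 11^8 ≡ 26² = 676 ≡ 10, 11^16 ≡ 10² = 100 ≡ 26. Since 23 = 16 + 4 + 2 + 1, 11^23 ≡ 26·26·10·11: 26·26 = 676 ≡ 10, then 10·10 = 100 ≡ 26, then 26·11 = 286 ≡ 27. So 11^23 ≡ 27 (mod 37).
Hence h⁻¹(11) = 27.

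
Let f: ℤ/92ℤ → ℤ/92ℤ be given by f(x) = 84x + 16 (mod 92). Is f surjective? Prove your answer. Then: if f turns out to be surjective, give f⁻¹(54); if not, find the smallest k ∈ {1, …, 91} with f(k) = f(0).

Since gcd(84, 92) = 4, we have 84x ≡ 0 (mod 4) for all x, so f(x) ≡ 0 (mod 4).
But 1 ≢ 0 (mod 4), so 1 ∈ ℤ/92ℤ has no preimage. Thus f is not surjective.
Since f is not surjective, we find the least positive k with f(k) = f(0): this means 84k ≡ 0 (mod 92), i.e. 92 ∣ 84k. Since gcd(84, 92) = 4, dividing through by 4 this holds exactly when 23 ∣ 21k, and as gcd(21, 23) = 1, exactly when 23 ∣ k.
The smallest positive such k is 23.

23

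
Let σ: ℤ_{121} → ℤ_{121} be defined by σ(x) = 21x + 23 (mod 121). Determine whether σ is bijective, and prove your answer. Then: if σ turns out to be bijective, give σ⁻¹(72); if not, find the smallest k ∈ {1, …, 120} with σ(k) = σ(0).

By definition, σ is injective if σ(a) = σ(b) implies a = b.
Suppose σ(a) = σ(b) in ℤ_{121}. Then 21a + 23 ≡ 21b + 23 (mod 121), hence 21(a − b) ≡ 0 (mod 121).
Since gcd(21, 121) = 1, 21 is invertible modulo 121, hence a − b ≡ 0 (mod 121), i.e. a = b.
We now compute 21⁻¹ mod 121 explicitly. Euclid's algorithm: 121 = 5·21 + 16, 21 = 1·16 + 5, 16 = 3·5 + 1; back-substituting gives 1 = 98·21 − 17·121, so 21⁻¹ ≡ 98 (mod 121).
For any y ∈ ℤ_{121}, x = 98(y − 23) mod 121 satisfies σ(x) = 21·98(y − 23) + 23 ≡ y (since 21·98 ≡ 1 mod 121). So every y has a preimage.
So σ is bijective.
Since σ is bijective, we compute σ⁻¹(72): solve 21x + 23 ≡ 72 (mod 121), i.e. 21x ≡ 49 (mod 121).
Multiplying by 21⁻¹ = 98 gives x ≡ 98·49 = 4802 = 39·121 + 83 ≡ 83 (mod 121).
Check: σ(83) = 21·83 + 23 = 1766 = 14·121 + 72 ≡ 72 (mod 121).

83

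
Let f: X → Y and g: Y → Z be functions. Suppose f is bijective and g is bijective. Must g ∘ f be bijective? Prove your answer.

Injectivity: if g(f(u)) = g(f(v)) then f(u) = f(v) (g injective) so u = v (f injective).
Surjectivity: for c ∈ Z pick b with g(b) = c, then a with f(a) = b; then (g ∘ f)(a) = c.
Hence g ∘ f is bijective.

bijective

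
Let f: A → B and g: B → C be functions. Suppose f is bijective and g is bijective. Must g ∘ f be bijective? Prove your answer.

bijective

Injectivity: if g(f(u)) = g(f(v)) then f(u) = f(v) (g injective) so u = v (f injective).
Surjectivity: for c ∈ C pick b with g(b) = c, then a with f(a) = b; then (g ∘ f)(a) = c.
So g ∘ f is bijective.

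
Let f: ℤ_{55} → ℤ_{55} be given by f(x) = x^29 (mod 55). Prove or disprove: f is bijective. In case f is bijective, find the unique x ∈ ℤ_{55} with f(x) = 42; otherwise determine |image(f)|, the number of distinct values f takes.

Computing x^29 mod 55 for each x (by repeated squaring, reducing mod 55 at every step), the values f(0), f(1), …, f(54) are: 0, 1, 17, 48, 14, 20, 46, 52, 18, 49, 10, 11, 12, 28, 4, 25, 31, 2, 8, 29, 5, 21, 22, 23, 39, 15, 36, 42, 13, 19, 40, 16, 32, 33, 34, 50, 26, 47, 53, 24, 30, 51, 27, 43, 44, 45, 6, 37, 3, 9, 35, 41, 7, 38, 54.
Every element of ℤ_{55} appears exactly once in this list, so f is a bijection, and in particular bijective.
Since f is bijective, we read off the preimage of 42 from the same table: f(27) = 42, so f⁻¹(42) = 27.

27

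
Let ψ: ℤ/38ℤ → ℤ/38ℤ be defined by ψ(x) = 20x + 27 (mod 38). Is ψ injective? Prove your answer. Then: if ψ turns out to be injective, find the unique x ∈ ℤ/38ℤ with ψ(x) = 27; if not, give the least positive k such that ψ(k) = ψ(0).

We have gcd(20, 38) = 2 > 1. Taking a = 0 and b = 19: ψ(0) = 27 and ψ(19) = 20·19 + 27 = 407 ≡ 27 (mod 38).
So ψ(0) = ψ(19) while 0 ≠ 19, therefore ψ is not injective.
Since ψ is not injective, we find the least positive k with ψ(k) = ψ(0): this means 20k ≡ 0 (mod 38), i.e. 38 ∣ 20k. Since gcd(20, 38) = 2, dividing through by 2 this holds exactly when 19 ∣ 10k, and as gcd(10, 19) = 1, exactly when 19 ∣ k.
The smallest positive such k is 19.

19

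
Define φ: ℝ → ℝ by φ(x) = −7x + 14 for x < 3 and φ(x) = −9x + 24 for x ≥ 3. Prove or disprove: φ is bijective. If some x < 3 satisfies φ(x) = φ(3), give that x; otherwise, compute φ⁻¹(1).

Both pieces are strictly decreasing (slopes −7 and −9), so each is injective on its own interval.
The left piece maps (−∞, 3) onto (−7, ∞); the right piece maps [3, ∞) onto (−∞, −3].
These images overlap. In particular φ(3) = −3 (right piece), and solving −7x + 14 = −3 on the left piece gives x = 17/7 < 3.
So φ(17/7) = φ(3) with 17/7 ≠ 3, and φ is not injective, hence not bijective. This x = 17/7 is the requested value below 3.

17/7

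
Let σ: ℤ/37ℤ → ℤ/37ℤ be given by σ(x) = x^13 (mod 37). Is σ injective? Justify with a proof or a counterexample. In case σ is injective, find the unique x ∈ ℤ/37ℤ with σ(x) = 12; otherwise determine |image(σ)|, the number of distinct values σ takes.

Since 37 is prime, the nonzero elements of ℤ/37ℤ form a cyclic group of order 36.
As gcd(13, 36) = 1, raising to the 13th power is a bijection on this group: if x_1^13 ≡ x_2^13 then (x_1x_2^{−1})^13 = 1, and the only element of order dividing gcd(13, 36) = 1 is 1, so x_1 = x_2.
With σ(0) = 0 this makes σ injective on all of ℤ/37ℤ, hence bijective (finite equal-size domain and codomain). In particular σ is injective.
Since σ is injective, we find the preimage of 12. The inverse of x ↦ x^13 on (ℤ/37ℤ)^× is x ↦ x^25, because 13·25 = 325 = 9·36 + 1 ≡ 1 (mod 36) and x^{36} = 1 for x ≠ 0 (Fermat). So σ⁻¹(12) = 12^25 mod 37.
Repeated squaring mod 37: 12^1 ≡ 12, 12^2 ≡ 12² = 144 ≡ 33, 12^4 ≡ 33² = 1089 ≡ 16, 12^8 ≡ 16² = 256 ≡ 34, 12^16 ≡ 34² = 1156 ≡ 9. Since 25 = 16 + 8 + 1, 12^25 ≡ 9·34·12: 9·34 = 306 ≡ 10, then 10·12 = 120 ≡ 9. So 12^25 ≡ 9 (mod 37).
Hence σ⁻¹(12) = 9.

9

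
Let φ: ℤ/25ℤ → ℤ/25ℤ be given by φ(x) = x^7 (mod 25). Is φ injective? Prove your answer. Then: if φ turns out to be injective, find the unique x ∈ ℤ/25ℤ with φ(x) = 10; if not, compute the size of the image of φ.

φ(0) = 0^7 = 0.
φ(5): Repeated squaring mod 25: 5^1 ≡ 5, 5^2 ≡ 5² = 25 ≡ 0, 5^4 ≡ 0² = 0. Since 7 = 4 + 2 + 1, 5^7 ≡ 0·0·5: 0·0 = 0, then 0·5 = 0. So 5^7 ≡ 0 (mod 25).
So φ(0) = φ(5) = 0 while 0 ≠ 5, hence φ is not injective.
Since φ is not injective, we determine |image(φ)|. Computing x^7 mod 25 for each x (by repeated squaring, reducing mod 25 at every step), the values φ(0), φ(1), …, φ(24) are: 0, 1, 3, 12, 9, 0, 11, 18, 2, 19, 0, 21, 8, 17, 4, 0, 6, 23, 7, 14, 0, 16, 13, 22, 24.
The distinct values are {0, 1, 2, 3, 4, 6, 7, 8, 9, 11, 12, 13, 14, 16, 17, 18, 19, 21, 22, 23, 24}; there are 21 of them.

21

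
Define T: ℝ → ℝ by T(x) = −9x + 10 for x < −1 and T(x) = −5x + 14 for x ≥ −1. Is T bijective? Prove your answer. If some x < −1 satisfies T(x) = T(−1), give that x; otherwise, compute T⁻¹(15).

Both pieces are strictly decreasing (slopes −9 and −5), so each is injective on its own interval.
The left piece maps (−∞, −1) onto (19, ∞); the right piece maps [−1, ∞) onto (−∞, 19].
Since 19 = 19, the images partition ℝ: T is injective and surjective, hence bijective.
Because the two images are disjoint, no x < −1 has T(x) = T(−1), so we compute T⁻¹(15): 15 lies in (−∞, 19], so solve −5x + 14 = 15: x = (15 − 14)/(−5) = −1/5.

-1/5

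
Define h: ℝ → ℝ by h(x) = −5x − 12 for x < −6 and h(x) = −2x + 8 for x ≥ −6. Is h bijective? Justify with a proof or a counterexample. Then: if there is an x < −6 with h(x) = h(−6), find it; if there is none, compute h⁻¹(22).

-32/5

Both pieces are strictly decreasing (slopes −5 and −2), so each is injective on its own interval.
The left piece maps (−∞, −6) onto (18, ∞); the right piece maps [−6, ∞) onto (−∞, 20].
These images overlap. In particular h(−6) = 20 (right piece), and solving −5x − 12 = 20 on the left piece gives x = −32/5 < −6.
So h(−32/5) = h(−6) with −32/5 ≠ −6, and h is not injective, hence not bijective. This x = −32/5 is the requested value below −6.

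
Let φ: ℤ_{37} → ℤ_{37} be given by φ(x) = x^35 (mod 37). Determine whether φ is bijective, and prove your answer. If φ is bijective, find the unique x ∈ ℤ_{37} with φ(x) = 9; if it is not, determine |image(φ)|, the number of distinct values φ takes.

Since 37 is prime, the nonzero elements of ℤ_{37} form a cyclic group of order 36.
As gcd(35, 36) = 1, raising to the 35th power is a bijection on this group: if s^35 ≡ t^35 then (st^{−1})^35 = 1, and the only element of order dividing gcd(35, 36) = 1 is 1, so s = t.
With φ(0) = 0 this makes φ injective on all of ℤ_{37}, hence bijective (finite equal-size domain and codomain). In particular φ is bijective.
Since φ is bijective, we find the preimage of 9. The inverse of x ↦ x^35 on (ℤ_{37})^× is x ↦ x^35, because 35·35 = 1225 = 34·36 + 1 ≡ 1 (mod 36) and x^{36} = 1 for x ≠ 0 (Fermat). So φ⁻¹(9) = 9^35 mod 37.
Repeated squaring mod 37: 9^1 ≡ 9, 9^2 ≡ 9² = 81 ≡ 7, 9^4 ≡ 7² = 49 ≡ 12, 9^8 ≡ 12² = 144 ≡ 33, 9^16 ≡ 33² = 1089 ≡ 16, 9^32 ≡ 16² = 256 ≡ 34. Since 35 = 32 + 2 + 1, 9^35 ≡ 34·7·9: 34·7 = 238 ≡ 16, then 16·9 = 144 ≡ 33. So 9^35 ≡ 33 (mod 37).
Hence φ⁻¹(9) = 33.

33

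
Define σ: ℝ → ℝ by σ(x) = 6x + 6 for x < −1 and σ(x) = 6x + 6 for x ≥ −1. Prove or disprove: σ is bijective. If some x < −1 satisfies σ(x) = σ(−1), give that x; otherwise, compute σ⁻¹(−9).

-5/2

Both pieces are strictly increasing (slopes 6 and 6), so each is injective on its own interval.
The left piece maps (−∞, −1) onto (−∞, 0); the right piece maps [−1, ∞) onto [0, ∞).
Since 0 = 0, the images partition ℝ: σ is injective and surjective, hence bijective.
Because the two images are disjoint, no x < −1 has σ(x) = σ(−1), so we compute σ⁻¹(−9): −9 lies in (−∞, 0), so solve 6x + 6 = −9: x = (−9 − 6)/6 = −5/2.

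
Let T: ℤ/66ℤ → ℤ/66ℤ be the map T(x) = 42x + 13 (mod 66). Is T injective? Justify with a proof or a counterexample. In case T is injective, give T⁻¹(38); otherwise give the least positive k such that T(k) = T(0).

We have gcd(42, 66) = 6 > 1. Taking a = 0 and b = 11: T(0) = 13 and T(11) = 42·11 + 13 = 475 ≡ 13 (mod 66).
So T(0) = T(11) while 0 ≠ 11, hence T is not injective.
Since T is not injective, we find the least positive k with T(k) = T(0): this means 42k ≡ 0 (mod 66), i.e. 66 ∣ 42k. Since gcd(42, 66) = 6, dividing through by 6 this holds exactly when 11 ∣ 7k, and as gcd(7, 11) = 1, exactly when 11 ∣ k.
The smallest positive such k is 11.

11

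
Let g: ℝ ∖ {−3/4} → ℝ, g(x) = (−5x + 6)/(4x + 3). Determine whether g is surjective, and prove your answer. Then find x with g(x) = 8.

If g(x) = −5/4, cross-multiplying gives 4(−5x + 6) = −5(4x + 3), which simplifies to 24 = −15 — false.  So −5/4 has no preimage and g is not surjective.
Solving g(x) = 8: cross-multiplying gives −5x + 6 = 8(4x + 3), which rearranges to −37x = 18, so x = −18/37.

-18/37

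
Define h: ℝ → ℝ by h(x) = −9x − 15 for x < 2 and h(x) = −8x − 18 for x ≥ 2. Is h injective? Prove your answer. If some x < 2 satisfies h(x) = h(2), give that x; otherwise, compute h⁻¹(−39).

21/8

Both pieces are strictly decreasing (slopes −9 and −8), so each is injective on its own interval.
The left piece maps (−∞, 2) onto (−33, ∞); the right piece maps [2, ∞) onto (−∞, −34].
These images are disjoint, so no value is attained by both pieces. Hence h is injective.
Because the two images are disjoint, no x < 2 has h(x) = h(2), so we compute h⁻¹(−39): −39 lies in (−∞, −34], so solve −8x − 18 = −39: x = (−39 + 18)/(−8) = 21/8.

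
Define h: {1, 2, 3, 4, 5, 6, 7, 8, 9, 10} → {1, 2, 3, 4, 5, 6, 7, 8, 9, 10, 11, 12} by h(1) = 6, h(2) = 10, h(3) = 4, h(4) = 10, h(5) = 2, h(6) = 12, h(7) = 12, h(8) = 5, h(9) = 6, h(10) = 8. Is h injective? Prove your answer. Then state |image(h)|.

h(2) = 10 = h(4) with 2 ≠ 4, so h is not injective.
The image of h is {2, 4, 5, 6, 8, 10, 12}, which has 7 elements.

7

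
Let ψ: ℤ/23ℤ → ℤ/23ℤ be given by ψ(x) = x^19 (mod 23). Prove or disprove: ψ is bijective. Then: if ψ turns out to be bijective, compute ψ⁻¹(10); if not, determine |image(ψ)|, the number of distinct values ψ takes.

Since 23 is prime, the nonzero elements of ℤ/23ℤ form a cyclic group of order 22.
As gcd(19, 22) = 1, raising to the 19th power is a bijection on this group: if s^19 ≡ t^19 then (st^{−1})^19 = 1, and the only element of order dividing gcd(19, 22) = 1 is 1, so s = t.
With ψ(0) = 0 this makes ψ injective on all of ℤ/23ℤ, hence bijective (finite equal-size domain and codomain). In particular ψ is bijective.
Since ψ is bijective, we find the preimage of 10. The inverse of x ↦ x^19 on (ℤ/23ℤ)^× is x ↦ x^7, because 19·7 = 133 = 6·22 + 1 ≡ 1 (mod 22) and x^{22} = 1 for x ≠ 0 (Fermat). So ψ⁻¹(10) = 10^7 mod 23.
Repeated squaring mod 23: 10^1 ≡ 10, 10^2 ≡ 10² = 100 ≡ 8, 10^4 ≡ 8² = 64 ≡ 18. Since 7 = 4 + 2 + 1, 10^7 ≡ 18·8·10: 18·8 = 144 ≡ 6, then 6·10 = 60 ≡ 14. So 10^7 ≡ 14 (mod 23).
Hence ψ⁻¹(10) = 14.

14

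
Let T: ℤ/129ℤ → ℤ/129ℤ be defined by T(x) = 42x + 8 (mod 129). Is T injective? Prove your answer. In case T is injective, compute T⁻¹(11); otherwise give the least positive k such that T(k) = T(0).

We have gcd(42, 129) = 3 > 1. Taking u = 0 and v = 43: T(0) = 8 and T(43) = 42·43 + 8 = 1814 ≡ 8 (mod 129).
So T(0) = T(43) while 0 ≠ 43, thus T is not injective.
Since T is not injective, we find the least positive k with T(k) = T(0): this means 42k ≡ 0 (mod 129), i.e. 129 ∣ 42k. Since gcd(42, 129) = 3, dividing through by 3 this holds exactly when 43 ∣ 14k, and as gcd(14, 43) = 1, exactly when 43 ∣ k.
The smallest positive such k is 43.

43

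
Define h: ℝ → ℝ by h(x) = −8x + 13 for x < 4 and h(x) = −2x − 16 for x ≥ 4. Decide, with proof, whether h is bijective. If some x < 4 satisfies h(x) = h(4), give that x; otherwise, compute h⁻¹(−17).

15/4

Both pieces are strictly decreasing (slopes −8 and −2), so each is injective on its own interval.
The left piece maps (−∞, 4) onto (−19, ∞); the right piece maps [4, ∞) onto (−∞, −24].
The images leave a gap (−19 has no preimage), so h is not surjective, hence not bijective.
Because the two images are disjoint, no x < 4 has h(x) = h(4), so we compute h⁻¹(−17): −17 lies in (−19, ∞), so solve −8x + 13 = −17: x = (−17 − 13)/(−8) = 15/4.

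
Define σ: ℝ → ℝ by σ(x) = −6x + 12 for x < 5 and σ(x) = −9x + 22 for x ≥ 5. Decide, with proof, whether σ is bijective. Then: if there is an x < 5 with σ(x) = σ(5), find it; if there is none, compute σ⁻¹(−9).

Both pieces are strictly decreasing (slopes −6 and −9), so each is injective on its own interval.
The left piece maps (−∞, 5) onto (−18, ∞); the right piece maps [5, ∞) onto (−∞, −23].
The images leave a gap (−18 has no preimage), so σ is not surjective, hence not bijective.
Because the two images are disjoint, no x < 5 has σ(x) = σ(5), so we compute σ⁻¹(−9): −9 lies in (−18, ∞), so solve −6x + 12 = −9: x = (−9 − 12)/(−6) = 7/2.

7/2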